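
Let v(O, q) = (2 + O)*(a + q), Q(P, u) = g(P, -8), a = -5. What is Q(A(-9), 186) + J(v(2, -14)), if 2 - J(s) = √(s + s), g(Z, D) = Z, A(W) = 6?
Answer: 8 - 2*I*√38 ≈ 8.0 - 12.329*I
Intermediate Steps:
Q(P, u) = P
v(O, q) = (-5 + q)*(2 + O) (v(O, q) = (2 + O)*(-5 + q) = (-5 + q)*(2 + O))
J(s) = 2 - √2*√s (J(s) = 2 - √(s + s) = 2 - √(2*s) = 2 - √2*√s)
Q(A(-9), 186) + J(v(2, -14)) = 6 + (2 - √2*√(-10 - 5*2 + 2*(-14) + 2*(-14))) = 6 + (2 - √2*√(-10 - 10 - 28 - 28)) = 6 + (2 - √2*√(-76)) = 6 + (2 - √2*2*I*√19) = 6 + (2 - 2*I*√38) = 8 - 2*I*√38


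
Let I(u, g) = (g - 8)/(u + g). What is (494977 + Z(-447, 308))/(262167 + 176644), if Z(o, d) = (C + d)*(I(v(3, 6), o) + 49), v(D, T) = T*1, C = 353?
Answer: 33267023/27645093 ≈ 1.2034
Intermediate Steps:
v(D, T) = T
I(u, g) = (-8 + g)/(g + u)
Z(o, d) = (49 + (-8 + o)/(6 + o))*(353 + d) (Z(o, d) = (353 + d)*((-8 + o)/(o + 6) + 49) = (353 + d)*((-8 + o)/(6 + o) + 49) = (353 + d)*(49 + (-8 + o)/(6 + o)) = (49 + (-8 + o)/(6 + o))*(353 + d))
(494977 + Z(-447, 308))/(262167 + 176644) = (494977 + 2*(50479 + 143*308 + 8825*(-447) + 25*308*(-447))/(6 - 447))/(262167 + 176644) = (494977 + 2*(50479 + 44044 - 3944775 - 3441900)/(-441))/438811 = (494977 + 2*(-1/441)*(-7292152))*(1/438811) = (494977 + 2083472/63)*(1/438811) = (33267023/63)*(1/438811) = 33267023/27645093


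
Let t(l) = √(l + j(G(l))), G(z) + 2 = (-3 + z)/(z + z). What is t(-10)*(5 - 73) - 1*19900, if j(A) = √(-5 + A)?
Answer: -19900 - 34*√(-1000 + 10*I*√635)/5 ≈ -19927.0 - 216.71*I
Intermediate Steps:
G(z) = -2 + (-3 + z)/(2*z) (G(z) = -2 + (-3 + z)/(z + z) = -2 + (-3 + z)/((2*z)) = -2 + (-3 + z)*(1/(2*z)) = -2 + (-3 + z)/(2*z))
t(l) = √(l + √(-5 + 3*(-1 - l)/(2*l)))
t(-10)*(5 - 73) - 1*19900 = (√(4*(-10) + 2*√2*√(-13 - 3/(-10)))/2)*(5 - 73) - 1*19900 = (√(-40 + 2*√2*√(-13 - 3*(-⅒)))/2)*(-68) - 19900 = (√(-40 + 2*√2*√(-13 + 3/10))/2)*(-68) - 19900 = (√(-40 + 2*√2*√(-127/10))/2)*(-68) - 19900 = (√(-40 + 2*√2*(I*√1270/10))/2)*(-68) - 19900 = (√(-40 + 2*I*√635/5)/2)*(-68) - 19900 = -34*√(-40 + 2*I*√635/5) - 19900 = -19900 - 34*√(-40 + 2*I*√635/5)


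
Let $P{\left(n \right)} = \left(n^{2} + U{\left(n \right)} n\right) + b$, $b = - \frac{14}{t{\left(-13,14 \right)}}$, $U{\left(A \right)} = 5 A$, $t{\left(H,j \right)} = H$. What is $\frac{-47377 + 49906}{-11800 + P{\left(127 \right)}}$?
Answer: $\frac{32877}{1104676} \approx 0.029762$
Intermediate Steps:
$b = \frac{14}{13}$ ($b = - \frac{14}{-13} = \left(-14\right) \left(- \frac{1}{13}\right) = \frac{14}{13} \approx 1.0769$)
$P{\left(n \right)} = \frac{14}{13} + 6 n^{2}$ ($P{\left(n \right)} = \left(n^{2} + 5 n n\right) + \frac{14}{13} = \left(n^{2} + 5 n^{2}\right) + \frac{14}{13} = 6 n^{2} + \frac{14}{13} = \frac{14}{13} + 6 n^{2}$)
$\frac{-47377 + 49906}{-11800 + P{\left(127 \right)}} = \frac{-47377 + 49906}{-11800 + \left(\frac{14}{13} + 6 \cdot 127^{2}\right)} = \frac{2529}{-11800 + \left(\frac{14}{13} + 6 \cdot 16129\right)} = \frac{2529}{-11800 + \left(\frac{14}{13} + 96774\right)} = \frac{2529}{-11800 + \frac{1258076}{13}} = \frac{2529}{\frac{1104676}{13}} = 2529 \cdot \frac{13}{1104676} = \frac{32877}{1104676}$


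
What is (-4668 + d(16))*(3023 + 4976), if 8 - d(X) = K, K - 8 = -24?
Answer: -37147356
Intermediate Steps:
K = -16 (K = 8 - 24 = -16)
d(X) = 24 (d(X) = 8 - 1*(-16) = 8 + 16 = 24)
(-4668 + d(16))*(3023 + 4976) = (-4668 + 24)*(3023 + 4976) = -4644*7999 = -37147356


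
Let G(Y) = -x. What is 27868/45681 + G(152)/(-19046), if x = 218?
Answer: 270366193/435020163 ≈ 0.62150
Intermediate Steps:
G(Y) = -218 (G(Y) = -1*218 = -218)
27868/45681 + G(152)/(-19046) = 27868/45681 - 218/(-19046) = 27868*(1/45681) - 218*(-1/19046) = 27868/45681 + 109/9523 = 270366193/435020163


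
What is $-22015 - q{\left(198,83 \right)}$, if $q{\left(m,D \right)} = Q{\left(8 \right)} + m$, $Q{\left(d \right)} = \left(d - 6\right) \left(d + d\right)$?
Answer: $-22245$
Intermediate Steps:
$Q{\left(d \right)} = 2 d \left(-6 + d\right)$ ($Q{\left(d \right)} = \left(-6 + d\right) 2 d = 2 d \left(-6 + d\right)$)
$q{\left(m,D \right)} = 32 + m$ ($q{\left(m,D \right)} = 2 \cdot 8 \left(-6 + 8\right) + m = 2 \cdot 8 \cdot 2 + m = 32 + m$)
$-22015 - q{\left(198,83 \right)} = -22015 - \left(32 + 198\right) = -22015 - 230 = -22245$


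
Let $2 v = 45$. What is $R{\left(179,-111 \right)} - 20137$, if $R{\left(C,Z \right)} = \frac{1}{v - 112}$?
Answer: $- \frac{3604525}{179} \approx -20137.0$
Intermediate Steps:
$v = \frac{45}{2}$ ($v = \frac{1}{2} \cdot 45 = \frac{45}{2} \approx 22.5$)
$R{\left(C,Z \right)} = - \frac{2}{179}$ ($R{\left(C,Z \right)} = \frac{1}{\frac{45}{2} - 112} = \frac{1}{- \frac{179}{2}} = - \frac{2}{179}$)
$R{\left(179,-111 \right)} - 20137 = - \frac{2}{179} - 20137 = - \frac{3604525}{179}$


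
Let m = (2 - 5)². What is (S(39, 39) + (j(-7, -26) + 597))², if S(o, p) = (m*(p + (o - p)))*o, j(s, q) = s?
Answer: 203889841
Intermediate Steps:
m = 9 (m = (-3)² = 9)
S(o, p) = 9*o² (S(o, p) = (9*(p + (o - p)))*o = (9*o)*o = 9*o²)
(S(39, 39) + (j(-7, -26) + 597))² = (9*39² + (-7 + 597))² = (9*1521 + 590)² = (13689 + 590)² = 14279² = 203889841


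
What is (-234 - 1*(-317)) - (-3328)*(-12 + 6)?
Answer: -19885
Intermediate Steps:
(-234 - 1*(-317)) - (-3328)*(-12 + 6) = (-234 + 317) - (-3328)*(-6) = 83 - 416*48 = 83 - 19968 = -19885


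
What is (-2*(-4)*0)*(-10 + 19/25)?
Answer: 0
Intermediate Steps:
(-2*(-4)*0)*(-10 + 19/25) = (8*0)*(-10 + 19*(1/25)) = 0*(-10 + 19/25) = 0*(-231/25) = 0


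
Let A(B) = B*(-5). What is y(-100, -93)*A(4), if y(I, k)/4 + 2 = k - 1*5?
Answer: 8000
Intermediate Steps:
y(I, k) = -28 + 4*k (y(I, k) = -8 + 4*(k - 1*5) = -8 + 4*(k - 5) = -8 + 4*(-5 + k) = -8 + (-20 + 4*k) = -28 + 4*k)
A(B) = -5*B
y(-100, -93)*A(4) = (-28 + 4*(-93))*(-5*4) = (-28 - 372)*(-20) = -400*(-20) = 8000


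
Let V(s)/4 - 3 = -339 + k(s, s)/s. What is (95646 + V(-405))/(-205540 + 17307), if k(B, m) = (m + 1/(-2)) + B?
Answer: -38195552/76234365 ≈ -0.50103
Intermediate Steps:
k(B, m) = -½ + B + m (k(B, m) = (m - ½) + B = (-½ + m) + B = -½ + B + m)
V(s) = -1344 + 4*(-½ + 2*s)/s (V(s) = 12 + 4*(-339 + (-½ + s + s)/s) = 12 + 4*(-339 + (-½ + 2*s)/s) = 12 + (-1356 + 4*(-½ + 2*s)/s) = -1344 + 4*(-½ + 2*s)/s)
(95646 + V(-405))/(-205540 + 17307) = (95646 + (-1336 - 2/(-405)))/(-205540 + 17307) = (95646 + (-1336 - 2*(-1/405)))/(-188233) = (95646 + (-1336 + 2/405))*(-1/188233) = (95646 - 541078/405)*(-1/188233) = (38195552/405)*(-1/188233) = -38195552/76234365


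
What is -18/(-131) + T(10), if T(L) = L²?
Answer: 13118/131 ≈ 100.14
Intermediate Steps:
-18/(-131) + T(10) = -18/(-131) + 10² = -18*(-1/131) + 100 = 18/131 + 100 = 13118/131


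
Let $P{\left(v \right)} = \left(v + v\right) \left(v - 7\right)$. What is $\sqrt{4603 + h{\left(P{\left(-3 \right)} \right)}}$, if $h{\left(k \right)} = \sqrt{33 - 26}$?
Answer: $\sqrt{4603 + \sqrt{7}} \approx 67.865$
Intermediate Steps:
$P{\left(v \right)} = 2 v \left(-7 + v\right)$
$h{\left(k \right)} = \sqrt{7}$
$\sqrt{4603 + h{\left(P{\left(-3 \right)} \right)}} = \sqrt{4603 + \sqrt{7}}$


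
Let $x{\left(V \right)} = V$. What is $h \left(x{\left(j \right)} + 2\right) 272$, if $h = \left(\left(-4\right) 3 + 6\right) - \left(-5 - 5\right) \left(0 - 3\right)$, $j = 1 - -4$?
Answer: $-68544$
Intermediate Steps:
$j = 5$ ($j = 1 + 4 = 5$)
$h = -36$ ($h = \left(-12 + 6\right) - \left(-10\right) \left(-3\right) = -6 - 30 = -36$)
$h \left(x{\left(j \right)} + 2\right) 272 = - 36 \left(5 + 2\right) 272 = \left(-36\right) 7 \cdot 272 = \left(-252\right) 272 = -68544$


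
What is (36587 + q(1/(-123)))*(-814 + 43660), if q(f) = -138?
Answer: 1561693854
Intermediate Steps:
(36587 + q(1/(-123)))*(-814 + 43660) = (36587 - 138)*(-814 + 43660) = 36449*42846 = 1561693854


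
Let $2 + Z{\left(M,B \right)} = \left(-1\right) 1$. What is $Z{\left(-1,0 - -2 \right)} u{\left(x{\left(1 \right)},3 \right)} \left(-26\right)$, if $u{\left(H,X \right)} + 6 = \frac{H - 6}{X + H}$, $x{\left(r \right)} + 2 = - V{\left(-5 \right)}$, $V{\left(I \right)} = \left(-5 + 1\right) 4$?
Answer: $- \frac{7332}{17} \approx -431.29$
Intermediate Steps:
$V{\left(I \right)} = -16$ ($V{\left(I \right)} = \left(-4\right) 4 = -16$)
$Z{\left(M,B \right)} = -3$ ($Z{\left(M,B \right)} = -2 - 1 = -3$)
$x{\left(r \right)} = 14$ ($x{\left(r \right)} = -2 - -16 = -2 + 16 = 14$)
$u{\left(H,X \right)} = -6 + \frac{-6 + H}{H + X}$ ($u{\left(H,X \right)} = -6 + \frac{H - 6}{X + H} = -6 + \frac{-6 + H}{H + X}$)
$Z{\left(-1,0 - -2 \right)} u{\left(x{\left(1 \right)},3 \right)} \left(-26\right) = - 3 \frac{-6 - 18 - 70}{14 + 3} \left(-26\right) = - 3 \frac{-6 - 18 - 70}{17} \left(-26\right) = - 3 \cdot \frac{1}{17} \left(-94\right) \left(-26\right) = \left(-3\right) \left(- \frac{94}{17}\right) \left(-26\right) = \frac{282}{17} \left(-26\right) = - \frac{7332}{17}$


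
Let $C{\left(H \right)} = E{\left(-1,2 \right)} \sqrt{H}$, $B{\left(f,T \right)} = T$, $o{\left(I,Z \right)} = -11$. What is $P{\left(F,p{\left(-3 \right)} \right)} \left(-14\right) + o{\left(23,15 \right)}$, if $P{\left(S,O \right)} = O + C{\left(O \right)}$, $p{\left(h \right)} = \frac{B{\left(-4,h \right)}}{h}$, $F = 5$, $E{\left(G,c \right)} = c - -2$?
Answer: $-81$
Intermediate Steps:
$E{\left(G,c \right)} = 2 + c$ ($E{\left(G,c \right)} = c + 2 = 2 + c$)
$p{\left(h \right)} = 1$ ($p{\left(h \right)} = \frac{h}{h} = 1$)
$C{\left(H \right)} = 4 \sqrt{H}$ ($C{\left(H \right)} = \left(2 + 2\right) \sqrt{H} = 4 \sqrt{H}$)
$P{\left(S,O \right)} = O + 4 \sqrt{O}$
$P{\left(F,p{\left(-3 \right)} \right)} \left(-14\right) + o{\left(23,15 \right)} = \left(1 + 4 \sqrt{1}\right) \left(-14\right) - 11 = \left(1 + 4 \cdot 1\right) \left(-14\right) - 11 = \left(1 + 4\right) \left(-14\right) - 11 = 5 \left(-14\right) - 11 = -70 - 11 = -81$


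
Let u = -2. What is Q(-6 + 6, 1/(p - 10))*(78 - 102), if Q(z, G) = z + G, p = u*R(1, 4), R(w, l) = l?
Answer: 4/3 ≈ 1.3333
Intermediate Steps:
p = -8 (p = -2*4 = -8)
Q(z, G) = G + z
Q(-6 + 6, 1/(p - 10))*(78 - 102) = (1/(-8 - 10) + (-6 + 6))*(78 - 102) = (1/(-18) + 0)*(-24) = (-1/18 + 0)*(-24) = -1/18*(-24) = 4/3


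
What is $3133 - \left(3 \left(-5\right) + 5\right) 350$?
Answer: $6633$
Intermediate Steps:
$3133 - \left(3 \left(-5\right) + 5\right) 350 = 3133 - \left(-15 + 5\right) 350 = 3133 - \left(-10\right) 350 = 3133 - -3500 = 3133 + 3500 = 6633$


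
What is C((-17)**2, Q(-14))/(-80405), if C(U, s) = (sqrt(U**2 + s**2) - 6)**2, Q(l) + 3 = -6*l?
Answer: -90118/80405 + 12*sqrt(90082)/80405 ≈ -1.0760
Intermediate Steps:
Q(l) = -3 - 6*l
C(U, s) = (-6 + sqrt(U**2 + s**2))**2
C((-17)**2, Q(-14))/(-80405) = (-6 + sqrt(((-17)**2)**2 + (-3 - 6*(-14))**2))**2/(-80405) = (-6 + sqrt(289**2 + (-3 + 84)**2))**2*(-1/80405) = (-6 + sqrt(83521 + 81**2))**2*(-1/80405) = (-6 + sqrt(83521 + 6561))**2*(-1/80405) = (-6 + sqrt(90082))**2*(-1/80405) = -(-6 + sqrt(90082))**2/80405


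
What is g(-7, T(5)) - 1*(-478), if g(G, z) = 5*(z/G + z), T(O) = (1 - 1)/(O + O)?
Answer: 478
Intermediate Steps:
T(O) = 0 (T(O) = 0/((2*O)) = 0*(1/(2*O)) = 0)
g(G, z) = 5*z + 5*z/G (g(G, z) = 5*(z + z/G) = 5*z + 5*z/G)
g(-7, T(5)) - 1*(-478) = 5*0*(1 - 7)/(-7) - 1*(-478) = 5*0*(-⅐)*(-6) + 478 = 0 + 478 = 478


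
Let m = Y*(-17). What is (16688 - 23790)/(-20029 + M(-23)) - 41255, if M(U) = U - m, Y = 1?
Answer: -826536823/20035 ≈ -41255.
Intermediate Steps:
m = -17 (m = 1*(-17) = -17)
M(U) = 17 + U (M(U) = U - 1*(-17) = U + 17 = 17 + U)
(16688 - 23790)/(-20029 + M(-23)) - 41255 = (16688 - 23790)/(-20029 + (17 - 23)) - 41255 = -7102/(-20029 - 6) - 41255 = -7102/(-20035) - 41255 = -7102*(-1/20035) - 41255 = 7102/20035 - 41255 = -826536823/20035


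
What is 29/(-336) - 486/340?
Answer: -43289/28560 ≈ -1.5157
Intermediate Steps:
29/(-336) - 486/340 = 29*(-1/336) - 486*1/340 = -29/336 - 243/170 = -43289/28560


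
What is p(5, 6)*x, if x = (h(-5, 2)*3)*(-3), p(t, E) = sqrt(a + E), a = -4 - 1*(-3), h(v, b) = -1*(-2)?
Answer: -18*sqrt(5) ≈ -40.249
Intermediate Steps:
h(v, b) = 2
a = -1 (a = -4 + 3 = -1)
p(t, E) = sqrt(-1 + E)
x = -18 (x = (2*3)*(-3) = 6*(-3) = -18)
p(5, 6)*x = sqrt(-1 + 6)*(-18) = sqrt(5)*(-18) = -18*sqrt(5)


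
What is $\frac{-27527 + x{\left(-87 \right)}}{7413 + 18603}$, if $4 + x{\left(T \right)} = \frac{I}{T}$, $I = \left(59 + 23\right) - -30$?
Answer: $- \frac{2395309}{2263392} \approx -1.0583$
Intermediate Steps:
$I = 112$ ($I = 82 + 30 = 112$)
$x{\left(T \right)} = -4 + \frac{112}{T}$
$\frac{-27527 + x{\left(-87 \right)}}{7413 + 18603} = \frac{-27527 - \left(4 - \frac{112}{-87}\right)}{7413 + 18603} = \frac{-27527 + \left(-4 + 112 \left(- \frac{1}{87}\right)\right)}{26016} = \left(-27527 - \frac{460}{87}\right) \frac{1}{26016} = \left(- \frac{2395309}{87}\right) \frac{1}{26016} = - \frac{2395309}{2263392}$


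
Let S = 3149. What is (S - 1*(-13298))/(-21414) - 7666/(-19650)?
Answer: -8834657/23376950 ≈ -0.37792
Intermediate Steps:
(S - 1*(-13298))/(-21414) - 7666/(-19650) = (3149 - 1*(-13298))/(-21414) - 7666/(-19650) = (3149 + 13298)*(-1/21414) - 7666*(-1/19650) = 16447*(-1/21414) + 3833/9825 = -16447/21414 + 3833/9825 = -8834657/23376950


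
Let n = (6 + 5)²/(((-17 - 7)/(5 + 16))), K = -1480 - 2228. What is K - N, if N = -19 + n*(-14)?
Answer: -20685/4 ≈ -5171.3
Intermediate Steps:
K = -3708
n = -847/8 (n = 11²/((-24/21)) = 121/((-24*1/21)) = 121/(-8/7) = 121*(-7/8) = -847/8 ≈ -105.88)
N = 5853/4 (N = -19 - 847/8*(-14) = -19 + 5929/4 = 5853/4 ≈ 1463.3)
K - N = -3708 - 1*5853/4 = -3708 - 5853/4 = -20685/4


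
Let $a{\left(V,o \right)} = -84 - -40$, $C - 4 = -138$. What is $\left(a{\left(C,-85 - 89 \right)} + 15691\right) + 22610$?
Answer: $38257$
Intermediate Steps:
$C = -134$ ($C = 4 - 138 = -134$)
$a{\left(V,o \right)} = -44$ ($a{\left(V,o \right)} = -84 + 40 = -44$)
$\left(a{\left(C,-85 - 89 \right)} + 15691\right) + 22610 = \left(-44 + 15691\right) + 22610 = 15647 + 22610 = 38257$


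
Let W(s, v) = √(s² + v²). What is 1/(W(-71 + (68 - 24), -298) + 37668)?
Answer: 37668/1418788691 - √89533/1418788691 ≈ 2.6339e-5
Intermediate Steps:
1/(W(-71 + (68 - 24), -298) + 37668) = 1/(√((-71 + (68 - 24))² + (-298)²) + 37668) = 1/(√((-71 + 44)² + 88804) + 37668) = 1/(√((-27)² + 88804) + 37668) = 1/(√(729 + 88804) + 37668) = 1/(√89533 + 37668) = 1/(37668 + √89533)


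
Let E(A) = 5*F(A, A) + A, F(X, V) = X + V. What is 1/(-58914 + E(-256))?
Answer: -1/61730 ≈ -1.6200e-5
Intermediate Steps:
F(X, V) = V + X
E(A) = 11*A (E(A) = 5*(A + A) + A = 5*(2*A) + A = 10*A + A = 11*A)
1/(-58914 + E(-256)) = 1/(-58914 + 11*(-256)) = 1/(-58914 - 2816) = 1/(-61730) = -1/61730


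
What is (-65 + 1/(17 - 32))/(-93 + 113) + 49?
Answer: 3431/75 ≈ 45.747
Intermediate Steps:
(-65 + 1/(17 - 32))/(-93 + 113) + 49 = (-65 + 1/(-15))/20 + 49 = (-65 - 1/15)*(1/20) + 49 = -976/15*1/20 + 49 = -244/75 + 49 = 3431/75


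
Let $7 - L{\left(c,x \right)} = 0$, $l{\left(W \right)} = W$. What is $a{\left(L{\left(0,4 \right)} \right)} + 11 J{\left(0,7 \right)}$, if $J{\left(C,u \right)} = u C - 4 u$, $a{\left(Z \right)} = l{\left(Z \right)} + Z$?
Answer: $-294$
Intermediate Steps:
$L{\left(c,x \right)} = 7$ ($L{\left(c,x \right)} = 7 - 0 = 7 + 0 = 7$)
$a{\left(Z \right)} = 2 Z$ ($a{\left(Z \right)} = Z + Z = 2 Z$)
$J{\left(C,u \right)} = - 4 u + C u$ ($J{\left(C,u \right)} = C u - 4 u = - 4 u + C u$)
$a{\left(L{\left(0,4 \right)} \right)} + 11 J{\left(0,7 \right)} = 2 \cdot 7 + 11 \cdot 7 \left(-4 + 0\right) = 14 + 11 \cdot 7 \left(-4\right) = 14 + 11 \left(-28\right) = 14 - 308 = -294$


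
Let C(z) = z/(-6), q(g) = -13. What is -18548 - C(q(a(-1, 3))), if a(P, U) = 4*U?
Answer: -111301/6 ≈ -18550.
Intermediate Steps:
C(z) = -z/6 (C(z) = z*(-1/6) = -z/6)
-18548 - C(q(a(-1, 3))) = -18548 - (-1)*(-13)/6 = -18548 - 1*13/6 = -18548 - 13/6 = -111301/6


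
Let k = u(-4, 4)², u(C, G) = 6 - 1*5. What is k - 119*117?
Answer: -13922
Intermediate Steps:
u(C, G) = 1 (u(C, G) = 6 - 5 = 1)
k = 1 (k = 1² = 1)
k - 119*117 = 1 - 119*117 = 1 - 13923 = -13922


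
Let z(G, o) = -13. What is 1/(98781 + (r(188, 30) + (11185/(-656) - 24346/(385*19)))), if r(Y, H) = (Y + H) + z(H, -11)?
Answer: 685520/67842912827 ≈ 1.0105e-5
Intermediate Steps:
r(Y, H) = -13 + H + Y (r(Y, H) = (Y + H) - 13 = (H + Y) - 13 = -13 + H + Y)
1/(98781 + (r(188, 30) + (11185/(-656) - 24346/(385*19)))) = 1/(98781 + ((-13 + 30 + 188) + (11185/(-656) - 24346/(385*19)))) = 1/(98781 + (205 + (11185*(-1/656) - 24346/7315))) = 1/(98781 + (205 + (-11185/656 - 24346*1/7315))) = 1/(98781 + (205 + (-11185/656 - 3478/1045))) = 1/(98781 + (205 - 13969893/685520)) = 1/(98781 + 126561707/685520) = 1/(67842912827/685520) = 685520/67842912827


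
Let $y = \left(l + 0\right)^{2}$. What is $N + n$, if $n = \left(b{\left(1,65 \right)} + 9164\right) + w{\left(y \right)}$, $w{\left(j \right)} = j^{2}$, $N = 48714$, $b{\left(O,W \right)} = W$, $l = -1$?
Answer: $57944$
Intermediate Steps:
$y = 1$ ($y = \left(-1 + 0\right)^{2} = \left(-1\right)^{2} = 1$)
$n = 9230$ ($n = \left(65 + 9164\right) + 1^{2} = 9229 + 1 = 9230$)
$N + n = 48714 + 9230 = 57944$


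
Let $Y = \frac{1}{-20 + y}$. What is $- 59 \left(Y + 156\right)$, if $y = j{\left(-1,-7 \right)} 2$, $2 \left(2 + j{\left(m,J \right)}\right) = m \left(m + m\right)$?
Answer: $- \frac{202429}{22} \approx -9201.3$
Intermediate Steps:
$j{\left(m,J \right)} = -2 + m^{2}$ ($j{\left(m,J \right)} = -2 + \frac{m \left(m + m\right)}{2} = -2 + \frac{m 2 m}{2} = -2 + \frac{2 m^{2}}{2} = -2 + m^{2}$)
$y = -2$ ($y = \left(-2 + \left(-1\right)^{2}\right) 2 = \left(-2 + 1\right) 2 = \left(-1\right) 2 = -2$)
$Y = - \frac{1}{22}$ ($Y = \frac{1}{-20 - 2} = \frac{1}{-22} = - \frac{1}{22} \approx -0.045455$)
$- 59 \left(Y + 156\right) = - 59 \left(- \frac{1}{22} + 156\right) = \left(-59\right) \frac{3431}{22} = - \frac{202429}{22}$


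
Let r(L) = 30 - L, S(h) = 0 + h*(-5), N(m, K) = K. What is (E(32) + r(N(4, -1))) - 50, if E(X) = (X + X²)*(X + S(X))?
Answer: -135187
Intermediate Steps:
S(h) = -5*h (S(h) = 0 - 5*h = -5*h)
E(X) = -4*X*(X + X²) (E(X) = (X + X²)*(X - 5*X) = (X + X²)*(-4*X) = -4*X*(X + X²))
(E(32) + r(N(4, -1))) - 50 = (4*32²*(-1 - 1*32) + (30 - 1*(-1))) - 50 = (4*1024*(-1 - 32) + (30 + 1)) - 50 = (4*1024*(-33) + 31) - 50 = (-135168 + 31) - 50 = -135137 - 50 = -135187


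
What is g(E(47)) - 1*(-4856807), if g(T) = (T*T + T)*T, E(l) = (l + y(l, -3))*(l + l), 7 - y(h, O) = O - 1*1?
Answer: 162091486519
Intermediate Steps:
y(h, O) = 8 - O (y(h, O) = 7 - (O - 1*1) = 7 - (O - 1) = 7 - (-1 + O) = 7 + (1 - O) = 8 - O)
E(l) = 2*l*(11 + l) (E(l) = (l + (8 - 1*(-3)))*(l + l) = (l + (8 + 3))*(2*l) = (l + 11)*(2*l) = (11 + l)*(2*l) = 2*l*(11 + l))
g(T) = T*(T + T**2) (g(T) = (T**2 + T)*T = (T + T**2)*T = T*(T + T**2))
g(E(47)) - 1*(-4856807) = (2*47*(11 + 47))**2*(1 + 2*47*(11 + 47)) - 1*(-4856807) = (2*47*58)**2*(1 + 2*47*58) + 4856807 = 5452**2*(1 + 5452) + 4856807 = 29724304*5453 + 4856807 = 162086629712 + 4856807 = 162091486519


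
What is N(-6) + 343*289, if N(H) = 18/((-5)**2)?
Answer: 2478193/25 ≈ 99128.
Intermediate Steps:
N(H) = 18/25
N(-6) + 343*289 = 18/25 + 343*289 = 18/25 + 99127 = 2478193/25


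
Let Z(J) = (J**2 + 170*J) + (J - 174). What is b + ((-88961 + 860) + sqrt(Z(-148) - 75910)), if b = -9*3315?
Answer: -117936 + 24*I*sqrt(138) ≈ -1.1794e+5 + 281.94*I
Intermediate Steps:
Z(J) = -174 + J**2 + 171*J (Z(J) = (J**2 + 170*J) + (-174 + J) = -174 + J**2 + 171*J)
b = -29835
b + ((-88961 + 860) + sqrt(Z(-148) - 75910)) = -29835 + ((-88961 + 860) + sqrt((-174 + (-148)**2 + 171*(-148)) - 75910)) = -29835 + (-88101 + sqrt((-174 + 21904 - 25308) - 75910)) = -29835 + (-88101 + sqrt(-3578 - 75910)) = -29835 + (-88101 + sqrt(-79488)) = -29835 + (-88101 + 24*I*sqrt(138)) = -117936 + 24*I*sqrt(138)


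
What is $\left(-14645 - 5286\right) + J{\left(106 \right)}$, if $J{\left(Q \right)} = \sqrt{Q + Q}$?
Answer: $-19931 + 2 \sqrt{53} \approx -19916.0$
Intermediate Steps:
$J{\left(Q \right)} = \sqrt{2} \sqrt{Q}$ ($J{\left(Q \right)} = \sqrt{2 Q} = \sqrt{2} \sqrt{Q}$)
$\left(-14645 - 5286\right) + J{\left(106 \right)} = \left(-14645 - 5286\right) + \sqrt{2} \sqrt{106} = -19931 + 2 \sqrt{53}$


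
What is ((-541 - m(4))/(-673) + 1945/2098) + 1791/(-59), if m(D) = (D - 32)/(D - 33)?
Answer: -69150323777/2415853294 ≈ -28.624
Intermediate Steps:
m(D) = (-32 + D)/(-33 + D)
((-541 - m(4))/(-673) + 1945/2098) + 1791/(-59) = ((-541 - (-32 + 4)/(-33 + 4))/(-673) + 1945/2098) + 1791/(-59) = ((-541 - (-28)/(-29))*(-1/673) + 1945*(1/2098)) + 1791*(-1/59) = ((-541 - (-1)*(-28)/29)*(-1/673) + 1945/2098) - 1791/59 = ((-541 - 1*28/29)*(-1/673) + 1945/2098) - 1791/59 = ((-541 - 28/29)*(-1/673) + 1945/2098) - 1791/59 = (-15717/29*(-1/673) + 1945/2098) - 1791/59 = (15717/19517 + 1945/2098) - 1791/59 = 70934831/40946666 - 1791/59 = -69150323777/2415853294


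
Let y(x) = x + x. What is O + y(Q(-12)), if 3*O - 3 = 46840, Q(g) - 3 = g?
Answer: 46789/3 ≈ 15596.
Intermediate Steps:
Q(g) = 3 + g
y(x) = 2*x
O = 46843/3 (O = 1 + (⅓)*46840 = 1 + 46840/3 = 46843/3 ≈ 15614.)
O + y(Q(-12)) = 46843/3 + 2*(3 - 12) = 46843/3 + 2*(-9) = 46843/3 - 18 = 46789/3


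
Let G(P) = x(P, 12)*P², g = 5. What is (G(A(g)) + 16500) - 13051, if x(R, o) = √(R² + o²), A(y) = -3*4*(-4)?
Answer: 3449 + 27648*√17 ≈ 1.1744e+5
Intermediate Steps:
A(y) = 48 (A(y) = -12*(-4) = 48)
G(P) = P²*√(144 + P²) (G(P) = √(P² + 12²)*P² = √(P² + 144)*P² = √(144 + P²)*P² = P²*√(144 + P²))
(G(A(g)) + 16500) - 13051 = (48²*√(144 + 48²) + 16500) - 13051 = (2304*√(144 + 2304) + 16500) - 13051 = (2304*√2448 + 16500) - 13051 = (2304*(12*√17) + 16500) - 13051 = (27648*√17 + 16500) - 13051 = (16500 + 27648*√17) - 13051 = 3449 + 27648*√17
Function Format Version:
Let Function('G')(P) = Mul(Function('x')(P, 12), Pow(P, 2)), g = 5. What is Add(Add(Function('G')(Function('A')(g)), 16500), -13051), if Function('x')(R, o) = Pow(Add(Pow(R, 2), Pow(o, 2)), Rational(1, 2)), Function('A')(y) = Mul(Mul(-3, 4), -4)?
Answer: Add(3449, Mul(27648, Pow(17, Rational(1, 2)))) ≈ 1.1744e+5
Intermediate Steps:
Function('A')(y) = 48 (Function('A')(y) = Mul(-12, -4) = 48)
Function('G')(P) = Mul(Pow(P, 2), Pow(Add(144, Pow(P, 2)), Rational(1, 2))) (Function('G')(P) = Mul(Pow(Add(Pow(P, 2), Pow(12, 2)), Rational(1, 2)), Pow(P, 2)) = Mul(Pow(Add(Pow(P, 2), 144), Rational(1, 2)), Pow(P, 2)) = Mul(Pow(Add(144, Pow(P, 2)), Rational(1, 2)), Pow(P, 2)) = Mul(Pow(P, 2), Pow(Add(144, Pow(P, 2)), Rational(1, 2))))
Add(Add(Function('G')(Function('A')(g)), 16500), -13051) = Add(Add(Mul(Pow(48, 2), Pow(Add(144, Pow(48, 2)), Rational(1, 2))), 16500), -13051) = Add(Add(Mul(2304, Pow(Add(144, 2304), Rational(1, 2))), 16500), -13051) = Add(Add(Mul(2304, Pow(2448, Rational(1, 2))), 16500), -13051) = Add(Add(Mul(2304, Mul(12, Pow(17, Rational(1, 2)))), 16500), -13051) = Add(Add(Mul(27648, Pow(17, Rational(1, 2))), 16500), -13051) = Add(Add(16500, Mul(27648, Pow(17, Rational(1, 2)))), -13051) = Add(3449, Mul(27648, Pow(17, Rational(1, 2))))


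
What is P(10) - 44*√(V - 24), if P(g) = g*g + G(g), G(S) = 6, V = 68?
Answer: 106 - 88*√11 ≈ -185.86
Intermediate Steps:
P(g) = 6 + g² (P(g) = g*g + 6 = g² + 6 = 6 + g²)
P(10) - 44*√(V - 24) = (6 + 10²) - 44*√(68 - 24) = (6 + 100) - 88*√11 = 106 - 88*√11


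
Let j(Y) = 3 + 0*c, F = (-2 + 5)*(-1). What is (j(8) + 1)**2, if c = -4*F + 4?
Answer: 16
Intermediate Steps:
F = -3 (F = 3*(-1) = -3)
c = 16 (c = -4*(-3) + 4 = 12 + 4 = 16)
j(Y) = 3 (j(Y) = 3 + 0*16 = 3 + 0 = 3)
(j(8) + 1)**2 = (3 + 1)**2 = 4**2 = 16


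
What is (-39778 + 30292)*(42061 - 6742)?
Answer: -335036034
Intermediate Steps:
(-39778 + 30292)*(42061 - 6742) = -9486*35319 = -335036034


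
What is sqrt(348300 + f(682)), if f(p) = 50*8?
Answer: 10*sqrt(3487) ≈ 590.51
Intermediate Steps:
f(p) = 400
sqrt(348300 + f(682)) = sqrt(348300 + 400) = sqrt(348700) = 10*sqrt(3487)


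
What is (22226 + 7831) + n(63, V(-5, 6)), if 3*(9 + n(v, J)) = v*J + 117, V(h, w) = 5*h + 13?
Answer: 29835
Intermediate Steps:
V(h, w) = 13 + 5*h
n(v, J) = 30 + J*v/3 (n(v, J) = -9 + (v*J + 117)/3 = -9 + (J*v + 117)/3 = -9 + (117 + J*v)/3 = -9 + (39 + J*v/3) = 30 + J*v/3)
(22226 + 7831) + n(63, V(-5, 6)) = (22226 + 7831) + (30 + (⅓)*(13 + 5*(-5))*63) = 30057 + (30 + (⅓)*(13 - 25)*63) = 30057 + (30 + (⅓)*(-12)*63) = 30057 + (30 - 252) = 30057 - 222 = 29835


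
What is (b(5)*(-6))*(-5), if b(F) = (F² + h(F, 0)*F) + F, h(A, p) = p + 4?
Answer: 1500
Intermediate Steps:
h(A, p) = 4 + p
b(F) = F² + 5*F (b(F) = (F² + (4 + 0)*F) + F = (F² + 4*F) + F = F² + 5*F)
(b(5)*(-6))*(-5) = ((5*(5 + 5))*(-6))*(-5) = ((5*10)*(-6))*(-5) = (50*(-6))*(-5) = -300*(-5) = 1500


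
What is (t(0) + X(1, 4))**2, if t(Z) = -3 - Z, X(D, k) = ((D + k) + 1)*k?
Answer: 441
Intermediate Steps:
X(D, k) = k*(1 + D + k) (X(D, k) = (1 + D + k)*k = k*(1 + D + k))
(t(0) + X(1, 4))**2 = ((-3 - 1*0) + 4*(1 + 1 + 4))**2 = ((-3 + 0) + 4*6)**2 = (-3 + 24)**2 = 21**2 = 441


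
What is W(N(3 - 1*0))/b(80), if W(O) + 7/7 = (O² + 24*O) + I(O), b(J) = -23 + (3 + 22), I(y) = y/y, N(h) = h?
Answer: 81/2 ≈ 40.500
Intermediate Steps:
I(y) = 1
b(J) = 2 (b(J) = -23 + 25 = 2)
W(O) = O² + 24*O (W(O) = -1 + ((O² + 24*O) + 1) = -1 + (1 + O² + 24*O) = O² + 24*O)
W(N(3 - 1*0))/b(80) = ((3 - 1*0)*(24 + (3 - 1*0)))/2 = ((3 + 0)*(24 + (3 + 0)))*(½) = (3*(24 + 3))*(½) = (3*27)*(½) = 81*(½) = 81/2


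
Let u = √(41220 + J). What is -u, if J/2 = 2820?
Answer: -2*√11715 ≈ -216.47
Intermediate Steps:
J = 5640 (J = 2*2820 = 5640)
u = 2*√11715 (u = √(41220 + 5640) = √46860 = 2*√11715 ≈ 216.47)
-u = -2*√11715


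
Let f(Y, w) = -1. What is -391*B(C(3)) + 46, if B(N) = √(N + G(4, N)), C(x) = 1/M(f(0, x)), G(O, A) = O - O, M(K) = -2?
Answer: 46 - 391*I*√2/2 ≈ 46.0 - 276.48*I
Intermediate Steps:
G(O, A) = 0
C(x) = -½ (C(x) = 1/(-2) = -½)
B(N) = √N (B(N) = √(N + 0) = √N)
-391*B(C(3)) + 46 = -391*I*√2/2 + 46 = 46 - 391*I*√2/2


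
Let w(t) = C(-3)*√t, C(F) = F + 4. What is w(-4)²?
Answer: -4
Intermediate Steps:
C(F) = 4 + F
w(t) = √t (w(t) = (4 - 3)*√t = 1*√t = √t)
w(-4)² = (√(-4))² = (2*I)² = -4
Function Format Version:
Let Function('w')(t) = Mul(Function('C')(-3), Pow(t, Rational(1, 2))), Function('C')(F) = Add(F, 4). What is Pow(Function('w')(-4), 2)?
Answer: -4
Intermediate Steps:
Function('C')(F) = Add(4, F)
Function('w')(t) = Pow(t, Rational(1, 2)) (Function('w')(t) = Mul(Add(4, -3), Pow(t, Rational(1, 2))) = Mul(1, Pow(t, Rational(1, 2))) = Pow(t, Rational(1, 2)))
Pow(Function('w')(-4), 2) = Pow(Pow(-4, Rational(1, 2)), 2) = Pow(Mul(2, I), 2) = -4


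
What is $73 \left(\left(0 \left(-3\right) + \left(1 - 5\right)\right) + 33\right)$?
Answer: $2117$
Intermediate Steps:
$73 \left(\left(0 \left(-3\right) + \left(1 - 5\right)\right) + 33\right) = 73 \left(\left(0 - 4\right) + 33\right) = 73 \left(-4 + 33\right) = 73 \cdot 29 = 2117$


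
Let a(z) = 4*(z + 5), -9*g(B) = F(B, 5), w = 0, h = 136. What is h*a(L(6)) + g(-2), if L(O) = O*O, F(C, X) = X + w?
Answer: 200731/9 ≈ 22303.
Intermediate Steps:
F(C, X) = X (F(C, X) = X + 0 = X)
L(O) = O**2
g(B) = -5/9 (g(B) = -1/9*5 = -5/9)
a(z) = 20 + 4*z (a(z) = 4*(5 + z) = 20 + 4*z)
h*a(L(6)) + g(-2) = 136*(20 + 4*6**2) - 5/9 = 136*(20 + 4*36) - 5/9 = 136*(20 + 144) - 5/9 = 136*164 - 5/9 = 22304 - 5/9 = 200731/9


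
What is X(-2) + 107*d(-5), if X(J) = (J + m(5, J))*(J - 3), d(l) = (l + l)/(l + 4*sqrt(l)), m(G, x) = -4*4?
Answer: 2960/21 + 856*I*sqrt(5)/21 ≈ 140.95 + 91.146*I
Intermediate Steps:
m(G, x) = -16
d(l) = 2*l/(l + 4*sqrt(l)) (d(l) = (2*l)/(l + 4*sqrt(l)) = 2*l/(l + 4*sqrt(l)))
X(J) = (-16 + J)*(-3 + J) (X(J) = (J - 16)*(J - 3) = (-16 + J)*(-3 + J))
X(-2) + 107*d(-5) = (48 + (-2)**2 - 19*(-2)) + 107*(2*(-5)/(-5 + 4*sqrt(-5))) = (48 + 4 + 38) + 107*(2*(-5)/(-5 + 4*(I*sqrt(5)))) = 90 + 107*(2*(-5)/(-5 + 4*I*sqrt(5))) = 90 + 107*(-10/(-5 + 4*I*sqrt(5))) = 90 - 1070/(-5 + 4*I*sqrt(5))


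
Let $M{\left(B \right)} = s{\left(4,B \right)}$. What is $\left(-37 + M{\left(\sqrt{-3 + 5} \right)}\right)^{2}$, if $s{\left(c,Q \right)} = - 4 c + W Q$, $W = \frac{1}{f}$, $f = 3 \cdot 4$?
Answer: $\frac{\left(636 - \sqrt{2}\right)^{2}}{144} \approx 2796.5$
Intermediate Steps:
$f = 12$
$W = \frac{1}{12} \approx 0.083333$
$s{\left(c,Q \right)} = - 4 c + \frac{Q}{12}$
$M{\left(B \right)} = -16 + \frac{B}{12}$ ($M{\left(B \right)} = \left(-4\right) 4 + \frac{B}{12} = -16 + \frac{B}{12}$)
$\left(-37 + M{\left(\sqrt{-3 + 5} \right)}\right)^{2} = \left(-37 - \left(16 - \frac{\sqrt{-3 + 5}}{12}\right)\right)^{2} = \left(-37 - \left(16 - \frac{\sqrt{2}}{12}\right)\right)^{2} = \left(-53 + \frac{\sqrt{2}}{12}\right)^{2}$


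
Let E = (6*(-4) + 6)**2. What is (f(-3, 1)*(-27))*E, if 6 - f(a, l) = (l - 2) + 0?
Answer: -61236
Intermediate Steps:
E = 324 (E = (-24 + 6)**2 = (-18)**2 = 324)
f(a, l) = 8 - l (f(a, l) = 6 - ((l - 2) + 0) = 6 - ((-2 + l) + 0) = 6 - (-2 + l) = 6 + (2 - l) = 8 - l)
(f(-3, 1)*(-27))*E = ((8 - 1*1)*(-27))*324 = ((8 - 1)*(-27))*324 = (7*(-27))*324 = -189*324 = -61236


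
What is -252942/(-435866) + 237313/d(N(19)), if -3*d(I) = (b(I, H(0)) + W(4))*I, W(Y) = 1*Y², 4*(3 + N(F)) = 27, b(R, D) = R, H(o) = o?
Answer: -827443388419/86083535 ≈ -9612.1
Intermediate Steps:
N(F) = 15/4 (N(F) = -3 + (¼)*27 = -3 + 27/4 = 15/4)
W(Y) = Y²
d(I) = -I*(16 + I)/3 (d(I) = -(I + 4²)*I/3 = -(I + 16)*I/3 = -(16 + I)*I/3 = -I*(16 + I)/3)
-252942/(-435866) + 237313/d(N(19)) = -252942/(-435866) + 237313/((-⅓*15/4*(16 + 15/4))) = -252942*(-1/435866) + 237313/((-⅓*15/4*79/4)) = 126471/217933 + 237313/(-395/16) = 126471/217933 + 237313*(-16/395) = 126471/217933 - 3797008/395 = -827443388419/86083535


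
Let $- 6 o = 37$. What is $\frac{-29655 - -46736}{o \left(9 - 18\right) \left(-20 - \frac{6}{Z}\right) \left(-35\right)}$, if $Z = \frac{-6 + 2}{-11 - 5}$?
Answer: $\frac{17081}{85470} \approx 0.19985$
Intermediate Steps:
$o = - \frac{37}{6}$ ($o = \left(- \frac{1}{6}\right) 37 = - \frac{37}{6} \approx -6.1667$)
$Z = \frac{1}{4}$ ($Z = - \frac{4}{-16} = \left(-4\right) \left(- \frac{1}{16}\right) = \frac{1}{4} \approx 0.25$)
$\frac{-29655 - -46736}{o \left(9 - 18\right) \left(-20 - \frac{6}{Z}\right) \left(-35\right)} = \frac{-29655 - -46736}{- \frac{37 \left(9 - 18\right) \left(-20 - 6 \frac{1}{\frac{1}{4}}\right)}{6} \left(-35\right)} = \frac{-29655 + 46736}{- \frac{37 \left(- 9 \left(-20 - 24\right)\right)}{6} \left(-35\right)} = \frac{17081}{- \frac{37 \left(- 9 \left(-20 - 24\right)\right)}{6} \left(-35\right)} = \frac{17081}{- \frac{37 \left(\left(-9\right) \left(-44\right)\right)}{6} \left(-35\right)} = \frac{17081}{\left(- \frac{37}{6}\right) 396 \left(-35\right)} = \frac{17081}{\left(-2442\right) \left(-35\right)} = \frac{17081}{85470}$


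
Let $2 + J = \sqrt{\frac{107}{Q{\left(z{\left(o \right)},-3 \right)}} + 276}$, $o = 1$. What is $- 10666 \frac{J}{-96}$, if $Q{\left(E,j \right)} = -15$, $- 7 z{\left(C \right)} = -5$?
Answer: $- \frac{5333}{24} + \frac{5333 \sqrt{60495}}{720} \approx 1599.6$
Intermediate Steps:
$z{\left(C \right)} = \frac{5}{7}$ ($z{\left(C \right)} = \left(- \frac{1}{7}\right) \left(-5\right) = \frac{5}{7}$)
$J = -2 + \frac{\sqrt{60495}}{15}$ ($J = -2 + \sqrt{\frac{107}{-15} + 276} = -2 + \sqrt{107 \left(- \frac{1}{15}\right) + 276} = -2 + \sqrt{- \frac{107}{15} + 276} = -2 + \sqrt{\frac{4033}{15}} = -2 + \frac{\sqrt{60495}}{15} \approx 14.397$)
$- 10666 \frac{J}{-96} = - 10666 \frac{-2 + \frac{\sqrt{60495}}{15}}{-96} = - 10666 \left(-2 + \frac{\sqrt{60495}}{15}\right) \left(- \frac{1}{96}\right) = - 10666 \left(\frac{1}{48} - \frac{\sqrt{60495}}{1440}\right) = - \frac{5333}{24} + \frac{5333 \sqrt{60495}}{720}$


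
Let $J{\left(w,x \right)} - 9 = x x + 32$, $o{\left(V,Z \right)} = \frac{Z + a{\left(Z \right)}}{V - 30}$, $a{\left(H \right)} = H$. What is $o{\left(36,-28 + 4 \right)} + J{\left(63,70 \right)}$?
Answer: $4933$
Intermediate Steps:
$o{\left(V,Z \right)} = \frac{2 Z}{-30 + V}$ ($o{\left(V,Z \right)} = \frac{Z + Z}{V - 30} = \frac{2 Z}{-30 + V}$)
$J{\left(w,x \right)} = 41 + x^{2}$ ($J{\left(w,x \right)} = 9 + \left(x x + 32\right) = 9 + \left(x^{2} + 32\right) = 9 + \left(32 + x^{2}\right) = 41 + x^{2}$)
$o{\left(36,-28 + 4 \right)} + J{\left(63,70 \right)} = \frac{2 \left(-28 + 4\right)}{-30 + 36} + \left(41 + 70^{2}\right) = 2 \left(-24\right) \frac{1}{6} + \left(41 + 4900\right) = 2 \left(-24\right) \frac{1}{6} + 4941 = -8 + 4941 = 4933$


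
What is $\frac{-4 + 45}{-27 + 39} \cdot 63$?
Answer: $\frac{861}{4} \approx 215.25$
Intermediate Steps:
$\frac{-4 + 45}{-27 + 39} \cdot 63 = \frac{41}{12} \cdot 63 = \frac{861}{4}$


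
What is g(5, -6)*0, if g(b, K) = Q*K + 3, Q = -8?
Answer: 0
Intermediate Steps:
g(b, K) = 3 - 8*K (g(b, K) = -8*K + 3 = 3 - 8*K)
g(5, -6)*0 = (3 - 8*(-6))*0 = (3 + 48)*0 = 51*0 = 0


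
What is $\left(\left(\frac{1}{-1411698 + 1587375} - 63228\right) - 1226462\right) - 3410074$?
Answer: $- \frac{825640440227}{175677} \approx -4.6998 \cdot 10^{6}$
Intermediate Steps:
$\left(\left(\frac{1}{-1411698 + 1587375} - 63228\right) - 1226462\right) - 3410074 = \left(\left(\frac{1}{175677} - 63228\right) - 1226462\right) - 3410074 = \left(- \frac{11107705355}{175677} - 1226462\right) - 3410074 = - \frac{226568870129}{175677} - 3410074 = - \frac{825640440227}{175677}$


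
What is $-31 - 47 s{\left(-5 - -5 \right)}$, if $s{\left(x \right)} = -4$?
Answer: $157$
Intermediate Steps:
$-31 - 47 s{\left(-5 - -5 \right)} = -31 - -188 = -31 + 188 = 157$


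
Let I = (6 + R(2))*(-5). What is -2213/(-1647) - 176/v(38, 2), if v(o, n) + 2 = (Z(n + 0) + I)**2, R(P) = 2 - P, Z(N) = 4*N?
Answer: 388397/396927 ≈ 0.97851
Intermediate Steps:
I = -30 (I = (6 + (2 - 1*2))*(-5) = (6 + (2 - 2))*(-5) = (6 + 0)*(-5) = 6*(-5) = -30)
v(o, n) = -2 + (-30 + 4*n)**2 (v(o, n) = -2 + (4*(n + 0) - 30)**2 = -2 + (4*n - 30)**2 = -2 + (-30 + 4*n)**2)
-2213/(-1647) - 176/v(38, 2) = -2213/(-1647) - 176/(898 - 240*2 + 16*2**2) = -2213*(-1/1647) - 176/(898 - 480 + 16*4) = 2213/1647 - 176/(898 - 480 + 64) = 2213/1647 - 176/482 = 2213/1647 - 176*1/482 = 2213/1647 - 88/241 = 388397/396927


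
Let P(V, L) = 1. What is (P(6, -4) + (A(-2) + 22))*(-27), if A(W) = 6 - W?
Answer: -837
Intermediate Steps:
(P(6, -4) + (A(-2) + 22))*(-27) = (1 + ((6 - 1*(-2)) + 22))*(-27) = (1 + ((6 + 2) + 22))*(-27) = (1 + (8 + 22))*(-27) = (1 + 30)*(-27) = 31*(-27) = -837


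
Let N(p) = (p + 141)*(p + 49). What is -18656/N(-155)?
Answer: -88/7 ≈ -12.571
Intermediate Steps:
N(p) = (49 + p)*(141 + p) (N(p) = (141 + p)*(49 + p) = (49 + p)*(141 + p))
-18656/N(-155) = -18656/(6909 + (-155)² + 190*(-155)) = -18656/(6909 + 24025 - 29450) = -18656/1484 = -18656*1/1484 = -88/7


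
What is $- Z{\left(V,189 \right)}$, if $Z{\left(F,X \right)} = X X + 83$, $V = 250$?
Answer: $-35804$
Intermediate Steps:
$Z{\left(F,X \right)} = 83 + X^{2}$ ($Z{\left(F,X \right)} = X^{2} + 83 = 83 + X^{2}$)
$- Z{\left(V,189 \right)} = - (83 + 189^{2}) = - (83 + 35721) = \left(-1\right) 35804 = -35804$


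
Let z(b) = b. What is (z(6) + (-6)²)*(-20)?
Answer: -840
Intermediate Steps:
(z(6) + (-6)²)*(-20) = (6 + (-6)²)*(-20) = (6 + 36)*(-20) = 42*(-20) = -840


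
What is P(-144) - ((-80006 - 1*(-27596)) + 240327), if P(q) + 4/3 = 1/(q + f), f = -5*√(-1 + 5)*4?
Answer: -103730923/552 ≈ -1.8792e+5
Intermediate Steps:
f = -40 (f = -5*√4*4 = -5*2*4 = -10*4 = -40)
P(q) = -4/3 + 1/(-40 + q) (P(q) = -4/3 + 1/(q - 40) = -4/3 + 1/(-40 + q))
P(-144) - ((-80006 - 1*(-27596)) + 240327) = (163 - 4*(-144))/(3*(-40 - 144)) - ((-80006 - 1*(-27596)) + 240327) = (⅓)*(163 + 576)/(-184) - ((-80006 + 27596) + 240327) = (⅓)*(-1/184)*739 - (-52410 + 240327) = -739/552 - 1*187917 = -739/552 - 187917 = -103730923/552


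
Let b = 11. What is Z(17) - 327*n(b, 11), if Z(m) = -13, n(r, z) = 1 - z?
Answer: 3257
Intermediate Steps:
Z(17) - 327*n(b, 11) = -13 - 327*(1 - 1*11) = -13 - 327*(1 - 11) = -13 - 327*(-10) = -13 + 3270 = 3257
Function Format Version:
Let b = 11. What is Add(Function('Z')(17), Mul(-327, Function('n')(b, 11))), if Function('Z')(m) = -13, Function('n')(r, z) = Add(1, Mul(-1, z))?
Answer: 3257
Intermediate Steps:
Add(Function('Z')(17), Mul(-327, Function('n')(b, 11))) = Add(-13, Mul(-327, Add(1, Mul(-1, 11)))) = Add(-13, Mul(-327, Add(1, -11))) = Add(-13, Mul(-327, -10)) = Add(-13, 3270) = 3257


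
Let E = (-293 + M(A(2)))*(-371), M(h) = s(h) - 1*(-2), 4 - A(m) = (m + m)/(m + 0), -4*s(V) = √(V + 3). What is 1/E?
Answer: 4656/502664561 - 4*√5/502664561 ≈ 9.2448e-6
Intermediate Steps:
s(V) = -√(3 + V)/4 (s(V) = -√(V + 3)/4 = -√(3 + V)/4)
A(m) = 2 (A(m) = 4 - (m + m)/(m + 0) = 4 - 2*m/m = 4 - 1*2 = 4 - 2 = 2)
M(h) = 2 - √(3 + h)/4 (M(h) = -√(3 + h)/4 - 1*(-2) = -√(3 + h)/4 + 2 = 2 - √(3 + h)/4)
E = 107961 + 371*√5/4 (E = (-293 + (2 - √(3 + 2)/4))*(-371) = (-293 + (2 - √5/4))*(-371) = (-291 - √5/4)*(-371) = 107961 + 371*√5/4 ≈ 1.0817e+5)
1/E = 1/(107961 + 371*√5/4)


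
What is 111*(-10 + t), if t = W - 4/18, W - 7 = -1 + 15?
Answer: 3589/3 ≈ 1196.3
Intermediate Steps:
W = 21 (W = 7 + (-1 + 15) = 7 + 14 = 21)
t = 187/9 (t = 21 - 4/18 = 21 - 1*2/9 = 21 - 2/9 = 187/9 ≈ 20.778)
111*(-10 + t) = 111*(-10 + 187/9) = 111*(97/9) = 3589/3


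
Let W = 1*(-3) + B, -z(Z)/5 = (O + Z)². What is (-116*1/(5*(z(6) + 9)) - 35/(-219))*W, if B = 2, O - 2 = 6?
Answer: -195329/1063245 ≈ -0.18371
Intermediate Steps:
O = 8 (O = 2 + 6 = 8)
z(Z) = -5*(8 + Z)²
W = -1 (W = 1*(-3) + 2 = -3 + 2 = -1)
(-116*1/(5*(z(6) + 9)) - 35/(-219))*W = (-116*1/(5*(-5*(8 + 6)² + 9)) - 35/(-219))*(-1) = (-116*1/(5*(-5*14² + 9)) - 35*(-1/219))*(-1) = (-116*1/(5*(-5*196 + 9)) + 35/219)*(-1) = (-116*1/(5*(-980 + 9)) + 35/219)*(-1) = (-116/(5*(-971)) + 35/219)*(-1) = (-116/(-4855) + 35/219)*(-1) = (-116*(-1/4855) + 35/219)*(-1) = (116/4855 + 35/219)*(-1) = (195329/1063245)*(-1) = -195329/1063245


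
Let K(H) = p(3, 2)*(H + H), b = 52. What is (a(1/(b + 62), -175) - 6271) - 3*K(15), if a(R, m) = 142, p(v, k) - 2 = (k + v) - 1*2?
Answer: -6579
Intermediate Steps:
p(v, k) = k + v (p(v, k) = 2 + ((k + v) - 1*2) = 2 + ((k + v) - 2) = 2 + (-2 + k + v) = k + v)
K(H) = 10*H (K(H) = (2 + 3)*(H + H) = 5*(2*H) = 10*H)
(a(1/(b + 62), -175) - 6271) - 3*K(15) = (142 - 6271) - 30*15 = -6129 - 3*150 = -6129 - 450 = -6579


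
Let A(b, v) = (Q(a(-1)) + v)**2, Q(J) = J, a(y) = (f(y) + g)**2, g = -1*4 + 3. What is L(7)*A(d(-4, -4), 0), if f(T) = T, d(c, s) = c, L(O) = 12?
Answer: 192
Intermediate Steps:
g = -1 (g = -4 + 3 = -1)
a(y) = (-1 + y)**2 (a(y) = (y - 1)**2 = (-1 + y)**2)
A(b, v) = (4 + v)**2 (A(b, v) = ((-1 - 1)**2 + v)**2 = ((-2)**2 + v)**2 = (4 + v)**2)
L(7)*A(d(-4, -4), 0) = 12*(4 + 0)**2 = 12*4**2 = 12*16 = 192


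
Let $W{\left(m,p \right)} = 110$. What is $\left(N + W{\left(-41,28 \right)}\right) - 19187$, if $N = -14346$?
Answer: $-33423$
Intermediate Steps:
$\left(N + W{\left(-41,28 \right)}\right) - 19187 = \left(-14346 + 110\right) - 19187 = -14236 - 19187 = -33423$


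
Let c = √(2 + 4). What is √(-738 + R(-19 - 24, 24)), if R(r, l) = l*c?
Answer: √(-738 + 24*√6) ≈ 26.062*I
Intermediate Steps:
c = √6 ≈ 2.4495
R(r, l) = l*√6
√(-738 + R(-19 - 24, 24)) = √(-738 + 24*√6)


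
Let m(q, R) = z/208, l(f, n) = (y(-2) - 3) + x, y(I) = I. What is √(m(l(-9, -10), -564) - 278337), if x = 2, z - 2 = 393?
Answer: I*√752618113/52 ≈ 527.57*I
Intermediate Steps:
z = 395 (z = 2 + 393 = 395)
l(f, n) = -3 (l(f, n) = (-2 - 3) + 2 = -5 + 2 = -3)
m(q, R) = 395/208
√(m(l(-9, -10), -564) - 278337) = √(395/208 - 278337) = √(-57893701/208) = I*√752618113/52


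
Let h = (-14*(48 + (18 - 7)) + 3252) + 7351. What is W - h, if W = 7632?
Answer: -2145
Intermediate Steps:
h = 9777 (h = (-14*(48 + 11) + 3252) + 7351 = (-14*59 + 3252) + 7351 = (-826 + 3252) + 7351 = 2426 + 7351 = 9777)
W - h = 7632 - 1*9777 = 7632 - 9777 = -2145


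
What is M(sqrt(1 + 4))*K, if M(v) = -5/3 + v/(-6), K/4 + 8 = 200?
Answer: -1280 - 128*sqrt(5) ≈ -1566.2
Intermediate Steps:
K = 768 (K = -32 + 4*200 = -32 + 800 = 768)
M(v) = -5/3 - v/6 (M(v) = -5*1/3 + v*(-1/6) = -5/3 - v/6)
M(sqrt(1 + 4))*K = (-5/3 - sqrt(1 + 4)/6)*768 = (-5/3 - sqrt(5)/6)*768 = -1280 - 128*sqrt(5)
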